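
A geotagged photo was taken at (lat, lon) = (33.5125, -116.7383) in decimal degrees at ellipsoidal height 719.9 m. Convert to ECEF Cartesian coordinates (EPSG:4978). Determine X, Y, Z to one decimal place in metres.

WGS84: a = 6378137 m, e² = 0.006694380; N(φ) = a/√(1−e²sin²φ) = 6384654.856 m.
X = (N+h)·cosφ·cosλ = -2395310.238 m; Y = (N+h)·cosφ·sinλ = -4754623.812 m; Z = (N(1−e²)+h)·sinφ = 3501887.790 m.

X -2395310.2 m, Y -4754623.8 m, Z 3501887.8 m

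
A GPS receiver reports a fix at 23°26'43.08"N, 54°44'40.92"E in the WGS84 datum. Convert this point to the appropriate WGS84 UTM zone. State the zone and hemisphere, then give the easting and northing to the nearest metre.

Longitude 54.7447° lies in the 6° band [54°, 60°), giving zone 40; latitude is north of the equator, so 40N.
Zone 40 central meridian λ₀ = 6×40 − 183 = 57°; Δλ = -2.2553°.
Transverse Mercator on WGS84 with k₀ = 0.9996 gives E = 269597.581 m, N = 2594620.566 m.

Zone 40N: E 269598 m, N 2594621 m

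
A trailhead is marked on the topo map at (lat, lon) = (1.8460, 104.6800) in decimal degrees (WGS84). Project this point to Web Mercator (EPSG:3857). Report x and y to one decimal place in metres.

x 11652924.3 m, y 205531.3 m

Web Mercator is spherical with R = a = 6378137 m.
x = R·λ = 6378137 × 1.827010661 = 11652924.296 m.
y = R·ln tan(π/4 + φ/2) = 6378137 × 0.032224354 = 205531.342 m.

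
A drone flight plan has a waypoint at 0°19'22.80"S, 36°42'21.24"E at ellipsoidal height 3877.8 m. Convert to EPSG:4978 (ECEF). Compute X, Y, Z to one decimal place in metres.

WGS84: a = 6378137 m, e² = 0.006694380; N(φ) = a/√(1−e²sin²φ) = 6378137.678 m.
X = (N+h)·cosφ·cosλ = 5116470.492 m; Y = (N+h)·cosφ·sinλ = 3814519.218 m; Z = (N(1−e²)+h)·sinφ = -35737.166 m.

X 5116470.5 m, Y 3814519.2 m, Z -35737.2 m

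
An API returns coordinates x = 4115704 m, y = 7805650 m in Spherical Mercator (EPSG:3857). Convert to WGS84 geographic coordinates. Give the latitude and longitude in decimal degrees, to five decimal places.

lat 57.22210°, lon 36.97200°

R = 6378137 m. λ = x/R = 36.97199808°.
φ = 2·arctan(exp(y/R)) − 90° = 2·arctan(3.40013) − 90° = 57.22209939°.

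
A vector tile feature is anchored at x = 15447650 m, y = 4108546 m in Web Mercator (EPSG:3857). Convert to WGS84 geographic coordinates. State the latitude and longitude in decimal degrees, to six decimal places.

R = 6378137 m. λ = x/R = 138.76860099°.
φ = 2·arctan(exp(y/R)) − 90° = 2·arctan(1.90439) − 90° = 34.59180122°.

lat 34.591801°, lon 138.768601°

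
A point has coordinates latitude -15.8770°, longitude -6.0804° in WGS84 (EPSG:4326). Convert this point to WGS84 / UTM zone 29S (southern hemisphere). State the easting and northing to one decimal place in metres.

Zone 29 central meridian λ₀ = 6×29 − 183 = -9°; Δλ = +2.9196°.
Transverse Mercator on WGS84 with k₀ = 0.9996 gives E = 812678.827 m, N = 8242489.328 m.

E 812678.8 m, N 8242489.3 m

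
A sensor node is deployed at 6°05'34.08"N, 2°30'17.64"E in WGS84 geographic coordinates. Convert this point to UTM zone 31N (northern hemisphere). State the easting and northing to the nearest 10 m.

E 445220 m, N 673490 m

Zone 31 central meridian λ₀ = 6×31 − 183 = 3°; Δλ = -0.4951°.
Transverse Mercator on WGS84 with k₀ = 0.9996 gives E = 445216.229 m, N = 673488.022 m.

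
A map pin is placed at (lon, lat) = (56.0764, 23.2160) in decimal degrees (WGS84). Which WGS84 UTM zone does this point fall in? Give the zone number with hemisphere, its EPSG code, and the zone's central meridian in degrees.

UTM zone = ⌊(λ + 180)/6⌋ + 1; 56.0764° ∈ [54°, 60°) → zone 40.
Hemisphere: N (φ ≥ 0).
Central meridian λ₀ = 6×40 − 183 = 57°.
EPSG code: 32640.

Zone 40N (EPSG:32640), central meridian 57°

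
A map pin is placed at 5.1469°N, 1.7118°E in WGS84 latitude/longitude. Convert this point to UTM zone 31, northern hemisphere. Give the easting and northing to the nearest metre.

E 357218 m, N 569046 m

Zone 31 central meridian λ₀ = 6×31 − 183 = 3°; Δλ = -1.2882°.
Transverse Mercator on WGS84 with k₀ = 0.9996 gives E = 357217.800 m, N = 569046.448 m.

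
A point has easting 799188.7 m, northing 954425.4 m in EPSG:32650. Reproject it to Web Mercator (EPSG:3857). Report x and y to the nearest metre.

x 13326980 m, y 963744 m

Unproject from UTM 50N (λ₀ = 117°) → φ = 8.62470013°, λ = 119.71830005°.
Web Mercator (R = 6378137 m): x = 13326980.201 m, y = 963743.727 m.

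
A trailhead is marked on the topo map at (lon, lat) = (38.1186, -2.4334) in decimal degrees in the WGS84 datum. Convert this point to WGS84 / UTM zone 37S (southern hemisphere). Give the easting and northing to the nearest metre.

E 402006 m, N 9731003 m

Zone 37 central meridian λ₀ = 6×37 − 183 = 39°; Δλ = -0.8814°.
Transverse Mercator on WGS84 with k₀ = 0.9996 gives E = 402006.221 m, N = 9731002.558 m.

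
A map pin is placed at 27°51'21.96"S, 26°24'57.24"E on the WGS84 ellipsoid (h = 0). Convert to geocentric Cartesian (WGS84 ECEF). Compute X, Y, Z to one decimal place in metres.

WGS84: a = 6378137 m, e² = 0.006694380; N(φ) = a/√(1−e²sin²φ) = 6382803.099 m.
X = (N+h)·cosφ·cosλ = 5053974.030 m; Y = (N+h)·cosφ·sinλ = 2510562.856 m; Z = (N(1−e²)+h)·sinφ = -2962415.744 m.

X 5053974.0 m, Y 2510562.9 m, Z -2962415.7 m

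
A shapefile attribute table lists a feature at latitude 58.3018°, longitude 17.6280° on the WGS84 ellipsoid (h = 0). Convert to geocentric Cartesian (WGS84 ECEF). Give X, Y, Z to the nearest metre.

WGS84: a = 6378137 m, e² = 0.006694380; N(φ) = a/√(1−e²sin²φ) = 6393647.984 m.
X = (N+h)·cosφ·cosλ = 3201756.649 m; Y = (N+h)·cosφ·sinλ = 1017379.426 m; Z = (N(1−e²)+h)·sinφ = 5403475.574 m.

X 3201757 m, Y 1017379 m, Z 5403476 m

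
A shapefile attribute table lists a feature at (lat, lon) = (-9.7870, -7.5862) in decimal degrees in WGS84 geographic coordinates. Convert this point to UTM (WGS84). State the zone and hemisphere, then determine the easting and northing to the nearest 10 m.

Zone 29S: E 655060 m, N 8917810 m

Longitude -7.5862° lies in the 6° band [-12°, -6°), giving zone 29; latitude is south of the equator, so 29S.
Zone 29 central meridian λ₀ = 6×29 − 183 = -9°; Δλ = +1.4138°.
Transverse Mercator on WGS84 with k₀ = 0.9996 gives E = 655060.900 m, N = 8917812.140 m.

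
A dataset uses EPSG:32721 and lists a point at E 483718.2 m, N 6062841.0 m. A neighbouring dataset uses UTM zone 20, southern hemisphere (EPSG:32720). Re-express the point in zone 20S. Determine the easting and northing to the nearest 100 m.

UTM 21S → geographic: φ = -35.57800011°, λ = -57.17970013°.
UTM 20S (λ₀ = -63°) forward: E = 1027645.039 m, N = 6047231.838 m.

E 1027600 m, N 6047200 m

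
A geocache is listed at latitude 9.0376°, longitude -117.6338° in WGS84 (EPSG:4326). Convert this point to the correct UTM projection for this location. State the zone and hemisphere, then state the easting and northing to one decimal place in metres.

Zone 11N: E 430342.4 m, N 999069.7 m

Longitude -117.6338° lies in the 6° band [-120°, -114°), giving zone 11; latitude is north of the equator, so 11N.
Zone 11 central meridian λ₀ = 6×11 − 183 = -117°; Δλ = -0.6338°.
Transverse Mercator on WGS84 with k₀ = 0.9996 gives E = 430342.364 m, N = 999069.654 m.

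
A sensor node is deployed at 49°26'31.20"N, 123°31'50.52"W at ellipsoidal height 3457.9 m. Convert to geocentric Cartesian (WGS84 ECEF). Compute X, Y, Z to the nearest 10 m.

X -2296510 m, Y -3465620 m, Z 4825290 m

WGS84: a = 6378137 m, e² = 0.006694380; N(φ) = a/√(1−e²sin²φ) = 6390495.745 m.
X = (N+h)·cosφ·cosλ = -2296513.393 m; Y = (N+h)·cosφ·sinλ = -3465617.227 m; Z = (N(1−e²)+h)·sinφ = 4825292.091 m.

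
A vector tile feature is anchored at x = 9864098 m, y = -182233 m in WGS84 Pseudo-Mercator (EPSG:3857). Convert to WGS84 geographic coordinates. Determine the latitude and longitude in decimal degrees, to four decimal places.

lat -1.6368°, lon 88.6107°

R = 6378137 m. λ = x/R = 88.61069997°.
φ = 2·arctan(exp(y/R)) − 90° = 2·arctan(0.97183) − 90° = -1.63680421°.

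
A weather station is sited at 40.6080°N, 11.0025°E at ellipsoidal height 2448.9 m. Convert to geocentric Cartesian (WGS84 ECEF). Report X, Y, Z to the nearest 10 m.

WGS84: a = 6378137 m, e² = 0.006694380; N(φ) = a/√(1−e²sin²φ) = 6387200.612 m.
X = (N+h)·cosφ·cosλ = 4761731.864 m; Y = (N+h)·cosφ·sinλ = 925802.534 m; Z = (N(1−e²)+h)·sinφ = 4131065.950 m.

X 4761730 m, Y 925800 m, Z 4131070 m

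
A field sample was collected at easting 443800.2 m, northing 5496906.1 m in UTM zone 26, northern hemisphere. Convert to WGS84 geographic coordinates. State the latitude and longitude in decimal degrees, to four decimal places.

Zone 26N: λ₀ = -27°, k₀ = 0.9996, false easting 500000 m.
Meridian distance M = (N − FN)/k₀ = 5499105.7 m.
Inverse transverse Mercator on WGS84 gives φ = 49.62209962°, λ = -27.77810060°.

lat 49.6221°, lon -27.7781°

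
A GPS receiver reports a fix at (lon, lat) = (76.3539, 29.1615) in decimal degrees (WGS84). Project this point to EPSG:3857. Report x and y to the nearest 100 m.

x 8499700 m, y 3396200 m

Web Mercator is spherical with R = a = 6378137 m.
x = R·λ = 6378137 × 1.332626952 = 8499677.268 m.
y = R·ln tan(π/4 + φ/2) = 6378137 × 0.532477974 = 3396217.468 m.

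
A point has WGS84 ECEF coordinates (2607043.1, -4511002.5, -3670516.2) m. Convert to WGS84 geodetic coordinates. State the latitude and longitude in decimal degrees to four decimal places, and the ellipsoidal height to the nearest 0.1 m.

lat -35.3457°, lon -59.9751°, h 2244.9 m

λ = atan2(Y, X) = -59.97509963°; p = √(X²+Y²) = 5210164.8 m.
Bowring's method on WGS84 (a = 6378137 m, b = 6356752.314 m) gives φ = -35.34569996°, h = 2244.921 m.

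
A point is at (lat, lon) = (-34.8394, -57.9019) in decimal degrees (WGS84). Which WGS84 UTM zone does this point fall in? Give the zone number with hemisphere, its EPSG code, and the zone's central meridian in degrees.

Zone 21S (EPSG:32721), central meridian -57°

UTM zone = ⌊(λ + 180)/6⌋ + 1; -57.9019° ∈ [-60°, -54°) → zone 21.
Hemisphere: S (φ < 0).
Central meridian λ₀ = 6×21 − 183 = -57°.
EPSG code: 32721.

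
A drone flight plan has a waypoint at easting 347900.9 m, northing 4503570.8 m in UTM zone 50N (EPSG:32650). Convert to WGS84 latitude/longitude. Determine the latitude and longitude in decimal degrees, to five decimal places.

Zone 50N: λ₀ = 117°, k₀ = 0.9996, false easting 500000 m.
Meridian distance M = (N − FN)/k₀ = 4505372.9 m.
Inverse transverse Mercator on WGS84 gives φ = 40.66899985°, λ = 115.20049993°.

lat 40.66900°, lon 115.20050°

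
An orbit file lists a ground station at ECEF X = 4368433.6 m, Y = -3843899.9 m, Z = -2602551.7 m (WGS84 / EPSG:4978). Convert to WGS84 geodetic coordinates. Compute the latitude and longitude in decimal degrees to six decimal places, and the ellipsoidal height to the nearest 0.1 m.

lat -24.241000°, lon -41.345399°, h -229.5 m

λ = atan2(Y, X) = -41.34539945°; p = √(X²+Y²) = 5818829.7 m.
Bowring's method on WGS84 (a = 6378137 m, b = 6356752.314 m) gives φ = -24.24100005°, h = -229.504 m.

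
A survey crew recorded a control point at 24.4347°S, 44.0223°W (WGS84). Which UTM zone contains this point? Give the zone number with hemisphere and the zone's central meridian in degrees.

UTM zone = ⌊(λ + 180)/6⌋ + 1; -44.0223° ∈ [-48°, -42°) → zone 23.
Hemisphere: S (φ < 0).
Central meridian λ₀ = 6×23 − 183 = -45°.

Zone 23S, central meridian -45°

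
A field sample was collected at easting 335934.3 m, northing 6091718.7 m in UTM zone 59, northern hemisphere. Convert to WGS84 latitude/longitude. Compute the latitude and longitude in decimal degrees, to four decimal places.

lat 54.9454°, lon 168.4384°

Zone 59N: λ₀ = 171°, k₀ = 0.9996, false easting 500000 m.
Meridian distance M = (N − FN)/k₀ = 6094156.4 m.
Inverse transverse Mercator on WGS84 gives φ = 54.94539976°, λ = 168.43839933°.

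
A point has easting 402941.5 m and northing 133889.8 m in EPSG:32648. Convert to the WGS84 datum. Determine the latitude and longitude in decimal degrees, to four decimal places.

Zone 48N: λ₀ = 105°, k₀ = 0.9996, false easting 500000 m.
Meridian distance M = (N − FN)/k₀ = 133943.4 m.
Inverse transverse Mercator on WGS84 gives φ = 1.21119989°, λ = 104.12760005°.

lat 1.2112°, lon 104.1276°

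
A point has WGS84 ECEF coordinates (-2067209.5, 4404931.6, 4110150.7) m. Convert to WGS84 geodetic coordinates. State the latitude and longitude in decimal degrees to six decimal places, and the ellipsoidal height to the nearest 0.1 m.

lat 40.377200°, lon 115.140400°, h 261.2 m

λ = atan2(Y, X) = 115.14039986°; p = √(X²+Y²) = 4865878.9 m.
Bowring's method on WGS84 (a = 6378137 m, b = 6356752.314 m) gives φ = 40.37720019°, h = 261.248 m.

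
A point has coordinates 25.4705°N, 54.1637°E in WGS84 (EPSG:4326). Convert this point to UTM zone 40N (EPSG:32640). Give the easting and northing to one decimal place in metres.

E 214815.4 m, N 2820084.4 m

Zone 40 central meridian λ₀ = 6×40 − 183 = 57°; Δλ = -2.8363°.
Transverse Mercator on WGS84 with k₀ = 0.9996 gives E = 214815.430 m, N = 2820084.423 m.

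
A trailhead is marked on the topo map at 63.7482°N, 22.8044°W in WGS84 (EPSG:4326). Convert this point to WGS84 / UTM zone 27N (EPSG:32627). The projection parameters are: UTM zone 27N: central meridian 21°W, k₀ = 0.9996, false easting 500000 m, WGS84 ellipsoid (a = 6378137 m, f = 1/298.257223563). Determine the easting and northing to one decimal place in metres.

E 410958.5 m, N 7070213.5 m

Zone 27 central meridian λ₀ = 6×27 − 183 = -21°; Δλ = -1.8044°.
Transverse Mercator on WGS84 with k₀ = 0.9996 gives E = 410958.491 m, N = 7070213.499 m.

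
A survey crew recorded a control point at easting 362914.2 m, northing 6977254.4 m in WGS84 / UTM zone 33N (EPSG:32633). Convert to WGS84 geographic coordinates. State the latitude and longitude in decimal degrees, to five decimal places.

lat 62.89940°, lon 12.30230°

Zone 33N: λ₀ = 15°, k₀ = 0.9996, false easting 500000 m.
Meridian distance M = (N − FN)/k₀ = 6980046.4 m.
Inverse transverse Mercator on WGS84 gives φ = 62.89939982°, λ = 12.30229948°.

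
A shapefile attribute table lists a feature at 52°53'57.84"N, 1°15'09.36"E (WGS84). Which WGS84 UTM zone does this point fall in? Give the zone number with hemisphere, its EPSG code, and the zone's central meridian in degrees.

Zone 31N (EPSG:32631), central meridian 3°

UTM zone = ⌊(λ + 180)/6⌋ + 1; 1.2526° ∈ [0°, 6°) → zone 31.
Hemisphere: N (φ ≥ 0).
Central meridian λ₀ = 6×31 − 183 = 3°.
EPSG code: 32631.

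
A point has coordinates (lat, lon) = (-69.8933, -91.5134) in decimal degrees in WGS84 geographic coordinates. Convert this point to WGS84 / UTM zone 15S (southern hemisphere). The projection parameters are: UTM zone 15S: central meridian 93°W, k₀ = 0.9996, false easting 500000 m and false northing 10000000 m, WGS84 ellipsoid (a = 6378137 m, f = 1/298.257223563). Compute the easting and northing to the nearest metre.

Zone 15 central meridian λ₀ = 6×15 − 183 = -93°; Δλ = +1.4866°.
Transverse Mercator on WGS84 with k₀ = 0.9996 gives E = 557030.529 m, N = 2245330.883 m.

E 557031 m, N 2245331 m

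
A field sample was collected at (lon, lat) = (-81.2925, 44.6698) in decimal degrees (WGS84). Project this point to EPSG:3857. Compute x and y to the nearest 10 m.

x -9049440 m, y 5569690 m

Web Mercator is spherical with R = a = 6378137 m.
x = R·λ = 6378137 × -1.418821782 = -9049439.705 m.
y = R·ln tan(π/4 + φ/2) = 6378137 × 0.873246716 = 5569687.187 m.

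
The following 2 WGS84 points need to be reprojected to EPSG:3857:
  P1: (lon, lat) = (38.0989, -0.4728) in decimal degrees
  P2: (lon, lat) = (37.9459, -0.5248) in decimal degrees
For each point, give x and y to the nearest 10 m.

P1: x 4241150 m, y -52630 m; P2: x 4224120 m, y -58420 m

Web Mercator: x = R·λ, y = R·ln tan(π/4+φ/2), R = 6378137 m.
P1 (-0.4728°, 38.0989°) → (4241150.148, -52632.453) m.
P2 (-0.5248°, 37.9459°) → (4224118.266, -58421.286) m.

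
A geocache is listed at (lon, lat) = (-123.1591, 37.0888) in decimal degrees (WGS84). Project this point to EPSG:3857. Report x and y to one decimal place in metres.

x -13710008.3 m, y 4451491.6 m

Web Mercator is spherical with R = a = 6378137 m.
x = R·λ = 6378137 × -2.149531799 = -13710008.299 m.
y = R·ln tan(π/4 + φ/2) = 6378137 × 0.697929756 = 4451491.601 m.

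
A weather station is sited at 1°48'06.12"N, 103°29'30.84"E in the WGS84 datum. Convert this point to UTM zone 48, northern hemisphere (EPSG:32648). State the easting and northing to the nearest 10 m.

Zone 48 central meridian λ₀ = 6×48 − 183 = 105°; Δλ = -1.5081°.
Transverse Mercator on WGS84 with k₀ = 0.9996 gives E = 332249.173 m, N = 199212.067 m.

E 332250 m, N 199210 m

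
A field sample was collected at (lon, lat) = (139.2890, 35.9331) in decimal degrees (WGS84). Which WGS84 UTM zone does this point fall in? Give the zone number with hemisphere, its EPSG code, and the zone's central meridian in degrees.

UTM zone = ⌊(λ + 180)/6⌋ + 1; 139.2890° ∈ [138°, 144°) → zone 54.
Hemisphere: N (φ ≥ 0).
Central meridian λ₀ = 6×54 − 183 = 141°.
EPSG code: 32654.

Zone 54N (EPSG:32654), central meridian 141°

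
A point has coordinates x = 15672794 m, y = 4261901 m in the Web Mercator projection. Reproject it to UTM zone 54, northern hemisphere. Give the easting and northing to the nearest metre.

Web Mercator inverse (R = 6378137 m) → φ = 35.71809727°, λ = 140.79110395°.
UTM 54N forward: E = 481105.905 m, N = 3952702.163 m.

E 481106 m, N 3952702 m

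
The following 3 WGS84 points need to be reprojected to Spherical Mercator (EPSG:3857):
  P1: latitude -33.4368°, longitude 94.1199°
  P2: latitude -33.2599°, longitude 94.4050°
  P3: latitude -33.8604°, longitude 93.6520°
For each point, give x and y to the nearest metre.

Web Mercator: x = R·λ, y = R·ln tan(π/4+φ/2), R = 6378137 m.
P1 (-33.4368°, 94.1199°) → (10477379.342, -3953426.417) m.
P2 (-33.2599°, 94.4050°) → (10509116.528, -3929852.371) m.
P3 (-33.8604°, 93.6520°) → (10425292.952, -4010072.524) m.

P1: x 10477379 m, y -3953426 m; P2: x 10509117 m, y -3929852 m; P3: x 10425293 m, y -4010073 m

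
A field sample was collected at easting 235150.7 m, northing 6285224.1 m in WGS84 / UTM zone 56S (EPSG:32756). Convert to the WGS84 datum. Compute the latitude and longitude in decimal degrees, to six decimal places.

lat -33.539800°, lon 150.147800°

Zone 56S: λ₀ = 153°, k₀ = 0.9996, false easting 500000 m, false northing 10000000 m.
Meridian distance M = (N − FN)/k₀ = -3716262.4 m.
Inverse transverse Mercator on WGS84 gives φ = -33.53980001°, λ = 150.14779994°.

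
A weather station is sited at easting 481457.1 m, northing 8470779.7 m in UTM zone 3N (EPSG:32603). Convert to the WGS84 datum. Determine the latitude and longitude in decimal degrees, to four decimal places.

lat 76.3180°, lon -165.7023°

Zone 3N: λ₀ = -165°, k₀ = 0.9996, false easting 500000 m.
Meridian distance M = (N − FN)/k₀ = 8474169.4 m.
Inverse transverse Mercator on WGS84 gives φ = 76.31799968°, λ = -165.70229823°.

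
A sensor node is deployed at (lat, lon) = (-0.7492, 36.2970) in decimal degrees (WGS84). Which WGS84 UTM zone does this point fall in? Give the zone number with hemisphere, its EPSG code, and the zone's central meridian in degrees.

Zone 37S (EPSG:32737), central meridian 39°

UTM zone = ⌊(λ + 180)/6⌋ + 1; 36.2970° ∈ [36°, 42°) → zone 37.
Hemisphere: S (φ < 0).
Central meridian λ₀ = 6×37 − 183 = 39°.
EPSG code: 32737.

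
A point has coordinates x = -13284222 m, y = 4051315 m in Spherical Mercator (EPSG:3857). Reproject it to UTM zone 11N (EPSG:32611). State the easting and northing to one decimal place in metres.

Web Mercator inverse (R = 6378137 m) → φ = 34.16749688°, λ = -119.33419660°.
UTM 11N forward: E = 284843.861 m, N = 3783190.135 m.

E 284843.9 m, N 3783190.1 m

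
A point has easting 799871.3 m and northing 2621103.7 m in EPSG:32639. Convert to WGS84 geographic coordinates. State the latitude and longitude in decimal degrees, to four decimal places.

Zone 39N: λ₀ = 51°, k₀ = 0.9996, false easting 500000 m.
Meridian distance M = (N − FN)/k₀ = 2622152.6 m.
Inverse transverse Mercator on WGS84 gives φ = 23.67289984°, λ = 53.94000003°.

lat 23.6729°, lon 53.9400°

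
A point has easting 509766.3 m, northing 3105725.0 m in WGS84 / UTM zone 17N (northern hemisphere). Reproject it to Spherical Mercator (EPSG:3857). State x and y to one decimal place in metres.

Unproject from UTM 17N (λ₀ = -81°) → φ = 28.07689989°, λ = -80.90060015°.
Web Mercator (R = 6378137 m): x = -9005813.613 m, y = 3258672.570 m.

x -9005813.6 m, y 3258672.6 m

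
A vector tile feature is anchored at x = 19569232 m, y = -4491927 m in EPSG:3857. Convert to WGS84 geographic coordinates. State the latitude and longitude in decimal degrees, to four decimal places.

R = 6378137 m. λ = x/R = 175.79340204°.
φ = 2·arctan(exp(y/R)) − 90° = 2·arctan(0.49447) − 90° = -37.37800070°.

lat -37.3780°, lon 175.7934°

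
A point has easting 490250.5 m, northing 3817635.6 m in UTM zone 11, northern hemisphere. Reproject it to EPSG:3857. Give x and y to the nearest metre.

x -13036203 m, y 4096180 m

Unproject from UTM 11N (λ₀ = -117°) → φ = 34.50029971°, λ = -117.10620031°.
Web Mercator (R = 6378137 m): x = -13036202.587 m, y = 4096179.524 m.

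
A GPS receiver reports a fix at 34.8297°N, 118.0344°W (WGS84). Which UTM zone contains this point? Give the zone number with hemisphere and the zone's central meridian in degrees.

Zone 11N, central meridian -117°

UTM zone = ⌊(λ + 180)/6⌋ + 1; -118.0344° ∈ [-120°, -114°) → zone 11.
Hemisphere: N (φ ≥ 0).
Central meridian λ₀ = 6×11 − 183 = -117°.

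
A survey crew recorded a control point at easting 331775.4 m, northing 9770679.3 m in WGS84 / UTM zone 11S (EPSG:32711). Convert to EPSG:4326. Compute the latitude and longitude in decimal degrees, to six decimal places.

lat -2.074000°, lon -118.512600°

Zone 11S: λ₀ = -117°, k₀ = 0.9996, false easting 500000 m, false northing 10000000 m.
Meridian distance M = (N − FN)/k₀ = -229412.5 m.
Inverse transverse Mercator on WGS84 gives φ = -2.07400002°, λ = -118.51259992°.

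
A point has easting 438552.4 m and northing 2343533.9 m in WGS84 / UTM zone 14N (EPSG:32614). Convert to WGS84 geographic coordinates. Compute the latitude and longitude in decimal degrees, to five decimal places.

Zone 14N: λ₀ = -99°, k₀ = 0.9996, false easting 500000 m.
Meridian distance M = (N − FN)/k₀ = 2344471.7 m.
Inverse transverse Mercator on WGS84 gives φ = 21.19219964°, λ = -99.59200036°.

lat 21.19220°, lon -99.59200°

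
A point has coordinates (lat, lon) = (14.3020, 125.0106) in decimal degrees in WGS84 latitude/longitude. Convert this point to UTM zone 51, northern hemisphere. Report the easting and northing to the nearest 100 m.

E 716900 m, N 1582100 m

Zone 51 central meridian λ₀ = 6×51 − 183 = 123°; Δλ = +2.0106°.
Transverse Mercator on WGS84 with k₀ = 0.9996 gives E = 716879.061 m, N = 1582066.745 m.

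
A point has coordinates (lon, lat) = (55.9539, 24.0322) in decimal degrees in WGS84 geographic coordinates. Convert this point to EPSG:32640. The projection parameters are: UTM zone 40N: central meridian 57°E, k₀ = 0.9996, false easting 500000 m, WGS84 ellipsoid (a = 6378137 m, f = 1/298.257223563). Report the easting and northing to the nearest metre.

E 393623 m, N 2658187 m

Zone 40 central meridian λ₀ = 6×40 − 183 = 57°; Δλ = -1.0461°.
Transverse Mercator on WGS84 with k₀ = 0.9996 gives E = 393622.559 m, N = 2658187.050 m.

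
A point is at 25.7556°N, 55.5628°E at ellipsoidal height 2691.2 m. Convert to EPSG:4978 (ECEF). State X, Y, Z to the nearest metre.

X 3251959 m, Y 4742757 m, Z 2755870 m

WGS84: a = 6378137 m, e² = 0.006694380; N(φ) = a/√(1−e²sin²φ) = 6382171.895 m.
X = (N+h)·cosφ·cosλ = 3251958.782 m; Y = (N+h)·cosφ·sinλ = 4742757.445 m; Z = (N(1−e²)+h)·sinφ = 2755870.258 m.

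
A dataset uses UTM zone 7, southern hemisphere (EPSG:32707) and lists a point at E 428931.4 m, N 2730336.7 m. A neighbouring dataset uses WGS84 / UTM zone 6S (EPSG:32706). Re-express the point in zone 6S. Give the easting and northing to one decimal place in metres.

UTM 7S → geographic: φ = -65.54140018°, λ = -142.53839923°.
UTM 6S (λ₀ = -147°) forward: E = 705989.477 m, N = 2723899.851 m.

E 705989.5 m, N 2723899.9 m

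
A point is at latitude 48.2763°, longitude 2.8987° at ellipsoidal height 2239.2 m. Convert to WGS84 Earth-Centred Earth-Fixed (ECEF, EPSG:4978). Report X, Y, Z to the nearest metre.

X 4248884 m, Y 215143 m, Z 4739050 m

WGS84: a = 6378137 m, e² = 0.006694380; N(φ) = a/√(1−e²sin²φ) = 6390062.898 m.
X = (N+h)·cosφ·cosλ = 4248883.846 m; Y = (N+h)·cosφ·sinλ = 215142.519 m; Z = (N(1−e²)+h)·sinφ = 4739049.907 m.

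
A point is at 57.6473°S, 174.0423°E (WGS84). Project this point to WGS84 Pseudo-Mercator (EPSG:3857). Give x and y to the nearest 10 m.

x 19374300 m, y -7893590 m

Web Mercator is spherical with R = a = 6378137 m.
x = R·λ = 6378137 × 3.037611173 = 19374300.212 m.
y = R·ln tan(π/4 + φ/2) = 6378137 × -1.237600946 = -7893588.384 m.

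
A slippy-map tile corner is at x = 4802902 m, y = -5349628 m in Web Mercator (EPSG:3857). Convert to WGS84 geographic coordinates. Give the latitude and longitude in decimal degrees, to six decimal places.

lat -43.246898°, lon 43.145203°

R = 6378137 m. λ = x/R = 43.14520275°.
φ = 2·arctan(exp(y/R)) − 90° = 2·arctan(0.43225) − 90° = -43.24689757°.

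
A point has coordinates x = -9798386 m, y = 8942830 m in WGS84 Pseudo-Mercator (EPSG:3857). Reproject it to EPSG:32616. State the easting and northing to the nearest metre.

Web Mercator inverse (R = 6378137 m) → φ = 62.35089820°, λ = -88.02039904°.
UTM 16N forward: E = 447171.555 m, N = 6913688.272 m.

E 447172 m, N 6913688 m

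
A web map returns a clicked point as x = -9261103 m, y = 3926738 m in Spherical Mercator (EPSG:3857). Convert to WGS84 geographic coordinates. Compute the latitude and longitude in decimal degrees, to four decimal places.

R = 6378137 m. λ = x/R = -83.19390373°.
φ = 2·arctan(exp(y/R)) − 90° = 2·arctan(1.85087) − 90° = 33.23650285°.

lat 33.2365°, lon -83.1939°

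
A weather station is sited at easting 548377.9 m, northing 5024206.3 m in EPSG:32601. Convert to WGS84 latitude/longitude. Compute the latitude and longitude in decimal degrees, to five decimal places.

Zone 1N: λ₀ = -177°, k₀ = 0.9996, false easting 500000 m.
Meridian distance M = (N − FN)/k₀ = 5026216.8 m.
Inverse transverse Mercator on WGS84 gives φ = 45.36969967°, λ = -176.38220041°.

lat 45.36970°, lon -176.38220°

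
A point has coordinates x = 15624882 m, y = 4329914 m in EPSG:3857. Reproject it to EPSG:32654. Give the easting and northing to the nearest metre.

Web Mercator inverse (R = 6378137 m) → φ = 36.21259729°, λ = 140.36070313°.
UTM 54N forward: E = 442536.375 m, N = 4007718.420 m.

E 442536 m, N 4007718 m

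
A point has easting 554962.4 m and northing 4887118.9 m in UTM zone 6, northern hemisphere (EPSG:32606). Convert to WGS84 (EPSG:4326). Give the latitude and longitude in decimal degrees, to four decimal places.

Zone 6N: λ₀ = -147°, k₀ = 0.9996, false easting 500000 m.
Meridian distance M = (N − FN)/k₀ = 4889074.5 m.
Inverse transverse Mercator on WGS84 gives φ = 44.13520018°, λ = -146.31290033°.

lat 44.1352°, lon -146.3129°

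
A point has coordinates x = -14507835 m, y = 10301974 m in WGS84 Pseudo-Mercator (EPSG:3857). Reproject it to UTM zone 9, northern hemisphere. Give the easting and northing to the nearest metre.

E 443388 m, N 7488484 m

Web Mercator inverse (R = 6378137 m) → φ = 67.50680051°, λ = -130.32609920°.
UTM 9N forward: E = 443388.364 m, N = 7488483.942 m.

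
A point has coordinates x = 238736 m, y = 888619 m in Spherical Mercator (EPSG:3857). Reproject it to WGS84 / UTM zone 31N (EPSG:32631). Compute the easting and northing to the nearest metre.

E 405723 m, N 879631 m

Web Mercator inverse (R = 6378137 m) → φ = 7.95690013°, λ = 2.14460198°.
UTM 31N forward: E = 405722.568 m, N = 879630.524 m.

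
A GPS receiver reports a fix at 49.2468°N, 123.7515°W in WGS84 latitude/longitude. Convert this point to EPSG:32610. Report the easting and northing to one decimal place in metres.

E 445305.7 m, N 5455163.7 m

Zone 10 central meridian λ₀ = 6×10 − 183 = -123°; Δλ = -0.7515°.
Transverse Mercator on WGS84 with k₀ = 0.9996 gives E = 445305.718 m, N = 5455163.680 m.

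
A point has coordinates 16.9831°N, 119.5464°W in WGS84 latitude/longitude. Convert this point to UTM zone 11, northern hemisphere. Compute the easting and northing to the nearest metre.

E 228854 m, N 1879446 m

Zone 11 central meridian λ₀ = 6×11 − 183 = -117°; Δλ = -2.5464°.
Transverse Mercator on WGS84 with k₀ = 0.9996 gives E = 228854.124 m, N = 1879446.227 m.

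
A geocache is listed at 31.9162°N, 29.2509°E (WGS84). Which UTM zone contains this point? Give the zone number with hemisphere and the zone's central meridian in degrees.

Zone 35N, central meridian 27°

UTM zone = ⌊(λ + 180)/6⌋ + 1; 29.2509° ∈ [24°, 30°) → zone 35.
Hemisphere: N (φ ≥ 0).
Central meridian λ₀ = 6×35 − 183 = 27°.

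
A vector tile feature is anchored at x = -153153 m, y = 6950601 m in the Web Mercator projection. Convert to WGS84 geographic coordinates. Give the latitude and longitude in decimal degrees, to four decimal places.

lat 52.8245°, lon -1.3758°

R = 6378137 m. λ = x/R = -1.37579681°.
φ = 2·arctan(exp(y/R)) − 90° = 2·arctan(2.97354) − 90° = 52.82450044°.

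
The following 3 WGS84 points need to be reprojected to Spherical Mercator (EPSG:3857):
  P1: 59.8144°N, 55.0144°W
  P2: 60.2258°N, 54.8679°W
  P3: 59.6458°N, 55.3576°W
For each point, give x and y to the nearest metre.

P1: x -6124175 m, y 8358532 m; P2: x -6107867 m, y 8450182 m; P3: x -6162380 m, y 8321298 m

Web Mercator: x = R·λ, y = R·ln tan(π/4+φ/2), R = 6378137 m.
P1 (59.8144°, -55.0144°) → (-6124174.994, 8358531.513) m.
P2 (60.2258°, -54.8679°) → (-6107866.689, 8450182.264) m.
P3 (59.6458°, -55.3576°) → (-6162379.844, 8321297.866) m.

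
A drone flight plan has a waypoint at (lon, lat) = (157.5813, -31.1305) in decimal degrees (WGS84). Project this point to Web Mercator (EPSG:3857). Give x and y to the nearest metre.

x 17541870 m, y -3649709 m

Web Mercator is spherical with R = a = 6378137 m.
x = R·λ = 6378137 × 2.750312525 = 17541870.075 m.
y = R·ln tan(π/4 + φ/2) = 6378137 × -0.572221744 = -3649708.675 m.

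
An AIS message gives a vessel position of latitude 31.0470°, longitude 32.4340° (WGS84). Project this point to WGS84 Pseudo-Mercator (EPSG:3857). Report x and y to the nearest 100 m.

Web Mercator is spherical with R = a = 6378137 m.
x = R·λ = 6378137 × 0.566080090 = 3610536.364 m.
y = R·ln tan(π/4 + φ/2) = 6378137 × 0.570519964 = 3638854.494 m.

x 3610500 m, y 3638900 m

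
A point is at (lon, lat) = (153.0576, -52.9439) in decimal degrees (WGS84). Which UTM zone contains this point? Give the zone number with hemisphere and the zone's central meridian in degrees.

Zone 56S, central meridian 153°

UTM zone = ⌊(λ + 180)/6⌋ + 1; 153.0576° ∈ [150°, 156°) → zone 56.
Hemisphere: S (φ < 0).
Central meridian λ₀ = 6×56 − 183 = 153°.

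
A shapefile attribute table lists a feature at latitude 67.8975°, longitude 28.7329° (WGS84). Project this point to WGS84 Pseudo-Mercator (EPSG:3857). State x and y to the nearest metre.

Web Mercator is spherical with R = a = 6378137 m.
x = R·λ = 6378137 × 0.501483709 = 3198531.797 m.
y = R·ln tan(π/4 + φ/2) = 6378137 × 1.633173645 = 10416605.253 m.

x 3198532 m, y 10416605 m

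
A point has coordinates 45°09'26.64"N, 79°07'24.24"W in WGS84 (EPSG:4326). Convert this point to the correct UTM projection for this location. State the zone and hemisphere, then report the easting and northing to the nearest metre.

Zone 17N: E 647499 m, N 5002149 m

Longitude -79.1234° lies in the 6° band [-84°, -78°), giving zone 17; latitude is north of the equator, so 17N.
Zone 17 central meridian λ₀ = 6×17 − 183 = -81°; Δλ = +1.8766°.
Transverse Mercator on WGS84 with k₀ = 0.9996 gives E = 647499.167 m, N = 5002148.803 m.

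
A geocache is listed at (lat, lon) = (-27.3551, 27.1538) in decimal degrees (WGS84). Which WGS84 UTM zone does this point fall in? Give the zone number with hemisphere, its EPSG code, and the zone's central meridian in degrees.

Zone 35S (EPSG:32735), central meridian 27°

UTM zone = ⌊(λ + 180)/6⌋ + 1; 27.1538° ∈ [24°, 30°) → zone 35.
Hemisphere: S (φ < 0).
Central meridian λ₀ = 6×35 − 183 = 27°.
EPSG code: 32735.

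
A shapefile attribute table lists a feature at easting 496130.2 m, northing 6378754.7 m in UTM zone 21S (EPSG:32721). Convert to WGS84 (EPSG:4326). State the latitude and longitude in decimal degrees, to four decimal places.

lat -32.7290°, lon -57.0413°

Zone 21S: λ₀ = -57°, k₀ = 0.9996, false easting 500000 m, false northing 10000000 m.
Meridian distance M = (N − FN)/k₀ = -3622694.4 m.
Inverse transverse Mercator on WGS84 gives φ = -32.72900032°, λ = -57.04129973°.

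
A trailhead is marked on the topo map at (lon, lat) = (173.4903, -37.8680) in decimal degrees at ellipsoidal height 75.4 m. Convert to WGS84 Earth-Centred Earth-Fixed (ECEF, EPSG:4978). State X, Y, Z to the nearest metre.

WGS84: a = 6378137 m, e² = 0.006694380; N(φ) = a/√(1−e²sin²φ) = 6386196.598 m.
X = (N+h)·cosφ·cosλ = -5008991.667 m; Y = (N+h)·cosφ·sinλ = 571561.544 m; Z = (N(1−e²)+h)·sinφ = -3893934.435 m.

X -5008992 m, Y 571562 m, Z -3893934 m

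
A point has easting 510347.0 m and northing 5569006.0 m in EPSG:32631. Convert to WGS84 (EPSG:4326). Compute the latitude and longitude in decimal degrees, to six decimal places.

Zone 31N: λ₀ = 3°, k₀ = 0.9996, false easting 500000 m.
Meridian distance M = (N − FN)/k₀ = 5571234.5 m.
Inverse transverse Mercator on WGS84 gives φ = 50.27309990°, λ = 3.14520013°.

lat 50.273100°, lon 3.145200°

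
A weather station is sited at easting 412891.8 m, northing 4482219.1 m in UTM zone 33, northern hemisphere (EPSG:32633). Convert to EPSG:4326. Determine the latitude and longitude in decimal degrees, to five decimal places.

Zone 33N: λ₀ = 15°, k₀ = 0.9996, false easting 500000 m.
Meridian distance M = (N − FN)/k₀ = 4484012.7 m.
Inverse transverse Mercator on WGS84 gives φ = 40.48609971°, λ = 13.97219969°.

lat 40.48610°, lon 13.97220°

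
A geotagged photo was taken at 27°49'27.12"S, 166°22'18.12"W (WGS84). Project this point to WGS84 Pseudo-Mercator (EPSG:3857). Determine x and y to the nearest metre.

Web Mercator is spherical with R = a = 6378137 m.
x = R·λ = 6378137 × -2.903733947 = -18520412.926 m.
y = R·ln tan(π/4 + φ/2) = 6378137 × -0.505920061 = -3226827.457 m.

x -18520413 m, y -3226827 m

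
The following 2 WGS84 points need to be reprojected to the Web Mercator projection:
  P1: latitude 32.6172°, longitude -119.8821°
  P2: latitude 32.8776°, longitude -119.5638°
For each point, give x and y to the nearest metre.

P1: x -13345214 m, y 3844603 m; P2: x -13309781 m, y 3879069 m

Web Mercator: x = R·λ, y = R·ln tan(π/4+φ/2), R = 6378137 m.
P1 (32.6172°, -119.8821°) → (-13345214.327, 3844603.199) m.
P2 (32.8776°, -119.5638°) → (-13309781.333, 3879068.657) m.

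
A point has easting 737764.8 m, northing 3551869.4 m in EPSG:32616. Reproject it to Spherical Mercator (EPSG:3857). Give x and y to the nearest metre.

x -9404382 m, y 3773567 m

Unproject from UTM 16N (λ₀ = -87°) → φ = 32.07810015°, λ = -84.48099948°.
Web Mercator (R = 6378137 m): x = -9404381.843 m, y = 3773566.857 m.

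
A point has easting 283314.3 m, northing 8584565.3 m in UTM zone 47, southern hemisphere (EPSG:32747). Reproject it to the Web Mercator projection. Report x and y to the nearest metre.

x 10798414 m, y -1436458 m

Unproject from UTM 47S (λ₀ = 99°) → φ = -12.79619995°, λ = 97.00380023°.
Web Mercator (R = 6378137 m): x = 10798413.646 m, y = -1436458.101 m.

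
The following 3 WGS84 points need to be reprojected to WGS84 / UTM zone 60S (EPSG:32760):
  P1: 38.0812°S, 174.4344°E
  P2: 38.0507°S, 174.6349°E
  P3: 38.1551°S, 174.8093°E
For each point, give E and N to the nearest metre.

UTM zone 60S: λ₀ = 177°, k₀ = 0.9996.
P1 (-38.0812°, 174.4344°) → (274977.611, 5782067.083) m.
P2 (-38.0507°, 174.6349°) → (292479.283, 5785918.913) m.
P3 (-38.1551°, 174.8093°) → (308057.008, 5774708.496) m.

P1: E 274978 m, N 5782067 m; P2: E 292479 m, N 5785919 m; P3: E 308057 m, N 5774708 m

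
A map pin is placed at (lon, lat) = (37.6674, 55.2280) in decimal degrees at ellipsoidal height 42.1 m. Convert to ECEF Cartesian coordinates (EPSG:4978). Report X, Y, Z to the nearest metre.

X 2885908 m, Y 2227862 m, Z 5215935 m

WGS84: a = 6378137 m, e² = 0.006694380; N(φ) = a/√(1−e²sin²φ) = 6392590.984 m.
X = (N+h)·cosφ·cosλ = 2885908.218 m; Y = (N+h)·cosφ·sinλ = 2227861.612 m; Z = (N(1−e²)+h)·sinφ = 5215935.354 m.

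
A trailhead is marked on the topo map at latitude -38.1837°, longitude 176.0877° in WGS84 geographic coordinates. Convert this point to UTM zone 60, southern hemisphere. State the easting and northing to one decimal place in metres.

Zone 60 central meridian λ₀ = 6×60 − 183 = 177°; Δλ = -0.9123°.
Transverse Mercator on WGS84 with k₀ = 0.9996 gives E = 420101.909 m, N = 5773409.521 m.

E 420101.9 m, N 5773409.5 m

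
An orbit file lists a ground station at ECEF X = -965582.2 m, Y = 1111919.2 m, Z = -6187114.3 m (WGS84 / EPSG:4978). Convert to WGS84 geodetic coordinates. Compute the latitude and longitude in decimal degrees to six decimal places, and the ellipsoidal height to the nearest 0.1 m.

lat -76.698000°, lon 130.970801°, h 2067.0 m

λ = atan2(Y, X) = 130.97080095°; p = √(X²+Y²) = 1472655.2 m.
Bowring's method on WGS84 (a = 6378137 m, b = 6356752.314 m) gives φ = -76.69800027°, h = 2067.006 m.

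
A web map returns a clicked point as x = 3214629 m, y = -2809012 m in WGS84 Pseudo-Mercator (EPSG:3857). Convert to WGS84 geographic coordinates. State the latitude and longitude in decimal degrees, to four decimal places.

lat -24.4555°, lon 28.8775°

R = 6378137 m. λ = x/R = 28.87750363°.
φ = 2·arctan(exp(y/R)) − 90° = 2·arctan(0.64377) − 90° = -24.45550149°.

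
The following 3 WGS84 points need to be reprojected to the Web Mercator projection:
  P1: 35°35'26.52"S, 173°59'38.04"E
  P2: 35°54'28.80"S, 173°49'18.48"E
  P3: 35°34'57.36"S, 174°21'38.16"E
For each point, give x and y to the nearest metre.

P1: x 19368912 m, y -4244447 m; P2: x 19349754 m, y -4287970 m; P3: x 19409733 m, y -4243339 m

Web Mercator: x = R·λ, y = R·ln tan(π/4+φ/2), R = 6378137 m.
P1 (-35.5907°, 173.9939°) → (19368912.349, -4244447.496) m.
P2 (-35.9080°, 173.8218°) → (19349754.265, -4287969.687) m.
P3 (-35.5826°, 174.3606°) → (19409733.206, -4243338.731) m.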